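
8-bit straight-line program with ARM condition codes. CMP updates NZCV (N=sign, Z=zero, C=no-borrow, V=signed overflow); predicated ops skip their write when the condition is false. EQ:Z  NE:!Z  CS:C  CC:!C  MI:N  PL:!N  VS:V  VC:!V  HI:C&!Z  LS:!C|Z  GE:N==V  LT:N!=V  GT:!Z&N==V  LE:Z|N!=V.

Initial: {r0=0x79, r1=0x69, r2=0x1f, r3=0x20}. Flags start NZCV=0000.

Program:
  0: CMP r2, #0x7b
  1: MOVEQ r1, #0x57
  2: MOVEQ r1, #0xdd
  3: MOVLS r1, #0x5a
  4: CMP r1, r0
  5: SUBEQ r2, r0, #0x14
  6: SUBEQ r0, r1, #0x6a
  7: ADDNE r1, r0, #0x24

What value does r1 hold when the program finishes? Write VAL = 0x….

VAL = 0x9d

0: ✓ CMP  NZCV=1000
1: · MOVEQ
2: · MOVEQ
3: ✓ MOVLS  r1←0x5a
4: ✓ CMP  NZCV=1000
5: · SUBEQ
6: · SUBEQ
7: ✓ ADDNE  r1←0x9d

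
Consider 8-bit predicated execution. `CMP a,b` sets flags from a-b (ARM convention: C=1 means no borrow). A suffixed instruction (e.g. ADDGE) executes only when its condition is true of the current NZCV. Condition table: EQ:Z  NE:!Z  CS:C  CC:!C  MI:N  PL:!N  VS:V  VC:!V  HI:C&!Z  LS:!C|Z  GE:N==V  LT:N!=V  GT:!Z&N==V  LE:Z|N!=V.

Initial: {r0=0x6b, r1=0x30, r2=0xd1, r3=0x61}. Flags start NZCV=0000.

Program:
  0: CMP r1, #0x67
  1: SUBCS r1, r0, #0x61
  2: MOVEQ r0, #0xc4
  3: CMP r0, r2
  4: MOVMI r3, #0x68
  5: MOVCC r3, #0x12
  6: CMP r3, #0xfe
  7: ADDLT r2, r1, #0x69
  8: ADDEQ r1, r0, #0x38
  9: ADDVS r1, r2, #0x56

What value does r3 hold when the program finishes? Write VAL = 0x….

VAL = 0x12

[0] flags=1000 → (cmp)
[1] flags=1000 CS?F → skip
[2] flags=1000 EQ?F → skip
[3] flags=1001 → (cmp)
[4] flags=1001 MI?T → r3=0x68
[5] flags=1001 CC?T → r3=0x12
[6] flags=0000 → (cmp)
[7] flags=0000 LT?F → skip
[8] flags=0000 EQ?F → skip
[9] flags=0000 VS?F → skip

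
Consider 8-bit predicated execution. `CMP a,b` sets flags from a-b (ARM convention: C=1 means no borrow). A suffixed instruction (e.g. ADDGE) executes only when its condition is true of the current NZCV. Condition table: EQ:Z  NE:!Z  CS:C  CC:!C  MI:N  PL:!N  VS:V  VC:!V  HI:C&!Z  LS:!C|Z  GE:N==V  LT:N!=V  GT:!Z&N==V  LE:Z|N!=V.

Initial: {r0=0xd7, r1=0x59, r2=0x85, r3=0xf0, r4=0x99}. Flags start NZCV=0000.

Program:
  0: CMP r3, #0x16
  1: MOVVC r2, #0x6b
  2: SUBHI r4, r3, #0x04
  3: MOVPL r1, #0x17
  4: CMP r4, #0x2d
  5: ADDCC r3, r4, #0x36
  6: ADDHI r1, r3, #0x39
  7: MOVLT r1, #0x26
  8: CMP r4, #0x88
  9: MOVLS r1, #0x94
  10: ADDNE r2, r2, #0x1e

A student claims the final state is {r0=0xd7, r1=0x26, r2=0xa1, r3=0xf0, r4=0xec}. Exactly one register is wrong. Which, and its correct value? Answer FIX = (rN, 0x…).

0: ✓ CMP  NZCV=1010
1: ✓ MOVVC  r2←0x6b
2: ✓ SUBHI  r4←0xec
3: · MOVPL
4: ✓ CMP  NZCV=1010
5: · ADDCC
6: ✓ ADDHI  r1←0x29
7: ✓ MOVLT  r1←0x26
8: ✓ CMP  NZCV=0010
9: · MOVLS
10: ✓ ADDNE  r2←0x89

FIX = (r2, 0x89)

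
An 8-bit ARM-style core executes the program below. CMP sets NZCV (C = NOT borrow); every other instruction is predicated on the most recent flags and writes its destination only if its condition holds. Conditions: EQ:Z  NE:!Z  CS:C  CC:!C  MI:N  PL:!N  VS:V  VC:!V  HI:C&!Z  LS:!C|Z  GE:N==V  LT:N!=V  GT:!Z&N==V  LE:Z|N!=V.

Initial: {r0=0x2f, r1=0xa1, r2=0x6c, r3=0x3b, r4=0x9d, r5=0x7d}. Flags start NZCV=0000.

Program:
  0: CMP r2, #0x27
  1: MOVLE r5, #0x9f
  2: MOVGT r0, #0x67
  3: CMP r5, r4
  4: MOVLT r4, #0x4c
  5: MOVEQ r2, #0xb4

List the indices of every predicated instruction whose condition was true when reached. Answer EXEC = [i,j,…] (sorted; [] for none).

[0] flags=0010 → (cmp)
[1] flags=0010 LE?F → skip
[2] flags=0010 GT?T → r0=0x67
[3] flags=1001 → (cmp)
[4] flags=1001 LT?F → skip
[5] flags=1001 EQ?F → skip

EXEC = [2]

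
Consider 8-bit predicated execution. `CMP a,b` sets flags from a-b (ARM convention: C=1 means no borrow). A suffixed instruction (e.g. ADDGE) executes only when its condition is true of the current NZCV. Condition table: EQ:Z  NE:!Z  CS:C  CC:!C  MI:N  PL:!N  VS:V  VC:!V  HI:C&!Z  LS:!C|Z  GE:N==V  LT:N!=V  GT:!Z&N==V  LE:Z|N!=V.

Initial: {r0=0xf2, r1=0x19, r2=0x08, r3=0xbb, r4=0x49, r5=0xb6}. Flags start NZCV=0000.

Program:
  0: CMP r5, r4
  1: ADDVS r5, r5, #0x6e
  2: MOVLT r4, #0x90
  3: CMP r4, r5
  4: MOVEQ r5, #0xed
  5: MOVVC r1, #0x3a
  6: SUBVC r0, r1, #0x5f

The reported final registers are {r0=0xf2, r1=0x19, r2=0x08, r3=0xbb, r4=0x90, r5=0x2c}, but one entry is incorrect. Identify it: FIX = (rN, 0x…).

FIX = (r5, 0x24)

0: ✓ CMP  NZCV=0011
1: ✓ ADDVS  r5←0x24
2: ✓ MOVLT  r4←0x90
3: ✓ CMP  NZCV=0011
4: · MOVEQ
5: · MOVVC
6: · SUBVC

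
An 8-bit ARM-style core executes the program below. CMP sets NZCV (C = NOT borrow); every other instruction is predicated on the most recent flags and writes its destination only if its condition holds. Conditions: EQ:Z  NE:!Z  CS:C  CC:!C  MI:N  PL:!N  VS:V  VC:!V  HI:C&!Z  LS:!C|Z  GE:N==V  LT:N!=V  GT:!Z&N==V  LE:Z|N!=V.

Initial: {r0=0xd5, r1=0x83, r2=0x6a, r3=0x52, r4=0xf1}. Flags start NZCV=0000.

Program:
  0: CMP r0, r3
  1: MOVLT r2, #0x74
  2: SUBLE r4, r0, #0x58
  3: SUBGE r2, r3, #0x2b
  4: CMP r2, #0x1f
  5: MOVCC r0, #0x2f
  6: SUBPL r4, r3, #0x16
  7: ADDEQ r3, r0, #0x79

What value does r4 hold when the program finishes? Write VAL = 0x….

0: ✓ CMP  NZCV=1010
1: ✓ MOVLT  r2←0x74
2: ✓ SUBLE  r4←0x7d
3: · SUBGE
4: ✓ CMP  NZCV=0010
5: · MOVCC
6: ✓ SUBPL  r4←0x3c
7: · ADDEQ

VAL = 0x3c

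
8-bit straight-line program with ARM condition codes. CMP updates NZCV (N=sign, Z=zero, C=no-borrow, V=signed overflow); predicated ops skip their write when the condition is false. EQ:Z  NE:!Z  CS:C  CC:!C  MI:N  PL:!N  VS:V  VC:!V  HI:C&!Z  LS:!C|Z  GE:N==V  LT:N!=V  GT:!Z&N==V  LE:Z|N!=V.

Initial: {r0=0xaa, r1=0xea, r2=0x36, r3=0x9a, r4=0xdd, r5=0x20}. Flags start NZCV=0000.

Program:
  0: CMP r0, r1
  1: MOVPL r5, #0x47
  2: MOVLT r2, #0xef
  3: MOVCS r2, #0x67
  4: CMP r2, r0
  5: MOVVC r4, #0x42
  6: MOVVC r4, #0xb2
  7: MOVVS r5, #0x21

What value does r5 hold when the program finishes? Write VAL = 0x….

VAL = 0x20

[0] flags=1000 → (cmp)
[1] flags=1000 PL?F → skip
[2] flags=1000 LT?T → r2=0xef
[3] flags=1000 CS?F → skip
[4] flags=0010 → (cmp)
[5] flags=0010 VC?T → r4=0x42
[6] flags=0010 VC?T → r4=0xb2
[7] flags=0010 VS?F → skip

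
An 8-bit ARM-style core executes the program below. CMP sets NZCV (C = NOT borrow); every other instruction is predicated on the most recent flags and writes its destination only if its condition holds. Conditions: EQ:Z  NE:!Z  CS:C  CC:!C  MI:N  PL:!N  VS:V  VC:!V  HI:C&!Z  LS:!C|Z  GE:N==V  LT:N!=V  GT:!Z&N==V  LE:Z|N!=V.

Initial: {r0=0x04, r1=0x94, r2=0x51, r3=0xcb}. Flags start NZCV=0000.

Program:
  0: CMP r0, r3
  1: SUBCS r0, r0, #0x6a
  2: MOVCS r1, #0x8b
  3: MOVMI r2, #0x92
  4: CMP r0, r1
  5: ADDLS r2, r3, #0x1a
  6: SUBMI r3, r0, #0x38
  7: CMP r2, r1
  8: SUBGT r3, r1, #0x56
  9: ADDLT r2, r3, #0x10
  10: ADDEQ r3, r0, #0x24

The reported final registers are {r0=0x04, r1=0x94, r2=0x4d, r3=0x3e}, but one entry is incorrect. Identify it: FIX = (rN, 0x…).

0: ✓ CMP  NZCV=0000
1: · SUBCS
2: · MOVCS
3: · MOVMI
4: ✓ CMP  NZCV=0000
5: ✓ ADDLS  r2←0xe5
6: · SUBMI
7: ✓ CMP  NZCV=0010
8: ✓ SUBGT  r3←0x3e
9: · ADDLT
10: · ADDEQ

FIX = (r2, 0xe5)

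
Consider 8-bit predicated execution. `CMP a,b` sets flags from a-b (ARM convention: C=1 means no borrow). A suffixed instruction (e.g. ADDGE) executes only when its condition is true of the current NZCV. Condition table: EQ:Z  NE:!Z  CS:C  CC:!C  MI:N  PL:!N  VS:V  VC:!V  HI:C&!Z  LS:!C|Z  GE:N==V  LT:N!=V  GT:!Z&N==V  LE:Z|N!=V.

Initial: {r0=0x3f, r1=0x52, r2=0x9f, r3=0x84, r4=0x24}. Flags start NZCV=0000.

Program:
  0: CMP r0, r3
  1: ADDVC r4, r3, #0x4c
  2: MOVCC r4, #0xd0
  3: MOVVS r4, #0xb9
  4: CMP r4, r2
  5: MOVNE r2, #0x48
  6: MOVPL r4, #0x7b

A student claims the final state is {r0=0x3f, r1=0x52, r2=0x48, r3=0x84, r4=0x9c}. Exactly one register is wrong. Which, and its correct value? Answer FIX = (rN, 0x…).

[0] flags=1001 → (cmp)
[1] flags=1001 VC?F → skip
[2] flags=1001 CC?T → r4=0xd0
[3] flags=1001 VS?T → r4=0xb9
[4] flags=0010 → (cmp)
[5] flags=0010 NE?T → r2=0x48
[6] flags=0010 PL?T → r4=0x7b

FIX = (r4, 0x7b)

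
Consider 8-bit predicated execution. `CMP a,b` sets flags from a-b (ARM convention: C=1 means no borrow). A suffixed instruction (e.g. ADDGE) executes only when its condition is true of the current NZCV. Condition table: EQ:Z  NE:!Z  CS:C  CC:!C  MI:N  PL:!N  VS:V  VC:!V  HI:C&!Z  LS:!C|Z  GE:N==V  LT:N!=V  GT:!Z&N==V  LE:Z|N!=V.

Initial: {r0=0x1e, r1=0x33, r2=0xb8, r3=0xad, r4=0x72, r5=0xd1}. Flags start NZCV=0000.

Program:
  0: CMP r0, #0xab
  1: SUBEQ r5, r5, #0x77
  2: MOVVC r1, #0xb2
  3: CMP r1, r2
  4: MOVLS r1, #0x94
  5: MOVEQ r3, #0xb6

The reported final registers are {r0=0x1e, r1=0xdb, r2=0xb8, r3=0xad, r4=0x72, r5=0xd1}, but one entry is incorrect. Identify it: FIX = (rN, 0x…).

FIX = (r1, 0x94)

0: ✓ CMP  NZCV=0000
1: · SUBEQ
2: ✓ MOVVC  r1←0xb2
3: ✓ CMP  NZCV=1000
4: ✓ MOVLS  r1←0x94
5: · MOVEQ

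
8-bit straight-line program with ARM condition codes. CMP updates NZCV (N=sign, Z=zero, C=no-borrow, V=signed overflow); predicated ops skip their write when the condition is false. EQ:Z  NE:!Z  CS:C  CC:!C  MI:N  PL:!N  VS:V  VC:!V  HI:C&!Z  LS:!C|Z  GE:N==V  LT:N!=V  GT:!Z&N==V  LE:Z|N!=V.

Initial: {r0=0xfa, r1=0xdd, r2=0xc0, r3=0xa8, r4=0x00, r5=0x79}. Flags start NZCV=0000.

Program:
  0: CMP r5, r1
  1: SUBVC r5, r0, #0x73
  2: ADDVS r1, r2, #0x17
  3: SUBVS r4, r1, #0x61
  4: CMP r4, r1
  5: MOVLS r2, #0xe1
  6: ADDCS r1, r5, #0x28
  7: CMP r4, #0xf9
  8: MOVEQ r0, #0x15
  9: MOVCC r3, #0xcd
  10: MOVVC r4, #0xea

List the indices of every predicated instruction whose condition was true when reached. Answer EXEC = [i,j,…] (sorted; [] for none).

EXEC = [2,3,5,9,10]

[0] flags=1001 → (cmp)
[1] flags=1001 VC?F → skip
[2] flags=1001 VS?T → r1=0xd7
[3] flags=1001 VS?T → r4=0x76
[4] flags=1001 → (cmp)
[5] flags=1001 LS?T → r2=0xe1
[6] flags=1001 CS?F → skip
[7] flags=0000 → (cmp)
[8] flags=0000 EQ?F → skip
[9] flags=0000 CC?T → r3=0xcd
[10] flags=0000 VC?T → r4=0xea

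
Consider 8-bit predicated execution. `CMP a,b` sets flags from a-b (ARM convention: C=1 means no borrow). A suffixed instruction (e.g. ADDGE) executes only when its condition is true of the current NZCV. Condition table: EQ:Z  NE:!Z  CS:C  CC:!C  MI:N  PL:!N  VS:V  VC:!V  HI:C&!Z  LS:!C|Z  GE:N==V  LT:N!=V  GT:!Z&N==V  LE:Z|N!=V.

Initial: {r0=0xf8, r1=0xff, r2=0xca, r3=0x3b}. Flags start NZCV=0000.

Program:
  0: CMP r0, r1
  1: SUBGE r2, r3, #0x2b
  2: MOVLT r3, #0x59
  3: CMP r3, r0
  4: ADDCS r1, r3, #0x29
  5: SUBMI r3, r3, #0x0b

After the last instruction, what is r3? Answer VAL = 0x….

0: ✓ CMP  NZCV=1000
1: · SUBGE
2: ✓ MOVLT  r3←0x59
3: ✓ CMP  NZCV=0000
4: · ADDCS
5: · SUBMI

VAL = 0x59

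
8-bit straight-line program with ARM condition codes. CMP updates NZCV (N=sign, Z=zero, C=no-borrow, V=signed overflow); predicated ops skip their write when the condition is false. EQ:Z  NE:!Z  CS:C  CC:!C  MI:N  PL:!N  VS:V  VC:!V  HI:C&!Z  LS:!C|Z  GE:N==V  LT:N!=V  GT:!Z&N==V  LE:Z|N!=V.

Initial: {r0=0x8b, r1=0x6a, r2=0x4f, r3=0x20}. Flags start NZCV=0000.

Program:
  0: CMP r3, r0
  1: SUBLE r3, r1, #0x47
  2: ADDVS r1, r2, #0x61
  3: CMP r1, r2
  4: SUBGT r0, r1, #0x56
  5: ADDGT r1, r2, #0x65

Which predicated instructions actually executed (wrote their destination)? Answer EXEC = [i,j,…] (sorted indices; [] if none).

EXEC = [2]

[0] flags=1001 → (cmp)
[1] flags=1001 LE?F → skip
[2] flags=1001 VS?T → r1=0xb0
[3] flags=0011 → (cmp)
[4] flags=0011 GT?F → skip
[5] flags=0011 GT?F → skip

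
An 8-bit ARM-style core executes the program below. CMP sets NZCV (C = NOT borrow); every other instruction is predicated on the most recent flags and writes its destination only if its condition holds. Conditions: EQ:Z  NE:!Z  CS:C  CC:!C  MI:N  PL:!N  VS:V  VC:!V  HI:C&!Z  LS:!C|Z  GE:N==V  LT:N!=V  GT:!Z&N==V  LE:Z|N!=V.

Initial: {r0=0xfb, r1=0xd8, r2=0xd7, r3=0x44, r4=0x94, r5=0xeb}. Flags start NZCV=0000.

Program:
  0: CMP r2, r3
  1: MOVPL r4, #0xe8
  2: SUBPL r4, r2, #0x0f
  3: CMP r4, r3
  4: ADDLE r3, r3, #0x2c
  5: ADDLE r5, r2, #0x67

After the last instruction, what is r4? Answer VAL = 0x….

VAL = 0x94

[0] flags=1010 → (cmp)
[1] flags=1010 PL?F → skip
[2] flags=1010 PL?F → skip
[3] flags=0011 → (cmp)
[4] flags=0011 LE?T → r3=0x70
[5] flags=0011 LE?T → r5=0x3e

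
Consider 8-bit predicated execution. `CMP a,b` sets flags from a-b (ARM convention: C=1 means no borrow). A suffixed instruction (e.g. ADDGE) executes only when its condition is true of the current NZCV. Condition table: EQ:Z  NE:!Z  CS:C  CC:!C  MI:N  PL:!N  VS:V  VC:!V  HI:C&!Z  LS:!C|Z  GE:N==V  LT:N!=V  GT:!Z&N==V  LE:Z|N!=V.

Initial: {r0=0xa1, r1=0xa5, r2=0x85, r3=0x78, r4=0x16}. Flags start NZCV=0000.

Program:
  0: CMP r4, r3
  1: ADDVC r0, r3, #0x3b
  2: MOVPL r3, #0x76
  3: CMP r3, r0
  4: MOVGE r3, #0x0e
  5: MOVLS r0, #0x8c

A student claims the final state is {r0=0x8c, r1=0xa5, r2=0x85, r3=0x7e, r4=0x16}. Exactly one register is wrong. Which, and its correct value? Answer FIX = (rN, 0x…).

[0] flags=1000 → (cmp)
[1] flags=1000 VC?T → r0=0xb3
[2] flags=1000 PL?F → skip
[3] flags=1001 → (cmp)
[4] flags=1001 GE?T → r3=0x0e
[5] flags=1001 LS?T → r0=0x8c

FIX = (r3, 0x0e)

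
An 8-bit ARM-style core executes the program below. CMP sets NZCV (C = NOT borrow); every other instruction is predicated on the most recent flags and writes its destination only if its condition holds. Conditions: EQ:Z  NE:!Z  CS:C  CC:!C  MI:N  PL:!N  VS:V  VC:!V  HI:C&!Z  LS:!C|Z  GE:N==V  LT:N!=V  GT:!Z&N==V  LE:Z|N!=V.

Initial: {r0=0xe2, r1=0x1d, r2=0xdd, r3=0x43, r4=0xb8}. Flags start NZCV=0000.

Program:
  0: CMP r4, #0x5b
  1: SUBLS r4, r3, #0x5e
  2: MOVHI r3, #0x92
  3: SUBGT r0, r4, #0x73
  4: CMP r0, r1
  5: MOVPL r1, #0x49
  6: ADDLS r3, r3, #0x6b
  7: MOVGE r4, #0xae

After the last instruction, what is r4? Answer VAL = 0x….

0: ✓ CMP  NZCV=0011
1: · SUBLS
2: ✓ MOVHI  r3←0x92
3: · SUBGT
4: ✓ CMP  NZCV=1010
5: · MOVPL
6: · ADDLS
7: · MOVGE

VAL = 0xb8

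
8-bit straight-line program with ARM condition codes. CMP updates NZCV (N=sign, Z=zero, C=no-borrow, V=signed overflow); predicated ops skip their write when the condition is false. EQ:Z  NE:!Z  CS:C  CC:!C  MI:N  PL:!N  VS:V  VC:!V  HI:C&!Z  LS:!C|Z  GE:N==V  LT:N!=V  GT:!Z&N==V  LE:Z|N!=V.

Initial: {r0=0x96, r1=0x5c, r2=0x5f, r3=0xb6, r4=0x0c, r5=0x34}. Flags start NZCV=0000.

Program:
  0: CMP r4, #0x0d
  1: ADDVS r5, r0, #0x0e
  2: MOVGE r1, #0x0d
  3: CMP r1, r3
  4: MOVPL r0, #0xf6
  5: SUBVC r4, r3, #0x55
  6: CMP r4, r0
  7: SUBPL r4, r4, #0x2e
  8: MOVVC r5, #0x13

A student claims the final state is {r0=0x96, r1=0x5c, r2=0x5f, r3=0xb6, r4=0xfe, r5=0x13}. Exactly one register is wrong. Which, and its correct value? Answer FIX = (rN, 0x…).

[0] flags=1000 → (cmp)
[1] flags=1000 VS?F → skip
[2] flags=1000 GE?F → skip
[3] flags=1001 → (cmp)
[4] flags=1001 PL?F → skip
[5] flags=1001 VC?F → skip
[6] flags=0000 → (cmp)
[7] flags=0000 PL?T → r4=0xde
[8] flags=0000 VC?T → r5=0x13

FIX = (r4, 0xde)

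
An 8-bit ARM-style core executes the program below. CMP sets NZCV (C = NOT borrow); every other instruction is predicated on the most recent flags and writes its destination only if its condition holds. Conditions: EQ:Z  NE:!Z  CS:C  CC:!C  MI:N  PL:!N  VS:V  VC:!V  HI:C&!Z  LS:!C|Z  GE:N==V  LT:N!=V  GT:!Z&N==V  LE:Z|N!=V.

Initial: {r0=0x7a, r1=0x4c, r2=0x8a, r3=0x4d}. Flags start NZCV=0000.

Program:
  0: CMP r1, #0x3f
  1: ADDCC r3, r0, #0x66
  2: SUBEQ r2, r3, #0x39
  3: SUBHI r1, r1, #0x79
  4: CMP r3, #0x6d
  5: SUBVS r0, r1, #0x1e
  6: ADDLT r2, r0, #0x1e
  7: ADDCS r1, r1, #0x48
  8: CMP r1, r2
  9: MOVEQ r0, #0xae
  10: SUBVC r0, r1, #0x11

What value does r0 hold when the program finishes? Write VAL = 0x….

[0] flags=0010 → (cmp)
[1] flags=0010 CC?F → skip
[2] flags=0010 EQ?F → skip
[3] flags=0010 HI?T → r1=0xd3
[4] flags=1000 → (cmp)
[5] flags=1000 VS?F → skip
[6] flags=1000 LT?T → r2=0x98
[7] flags=1000 CS?F → skip
[8] flags=0010 → (cmp)
[9] flags=0010 EQ?F → skip
[10] flags=0010 VC?T → r0=0xc2

VAL = 0xc2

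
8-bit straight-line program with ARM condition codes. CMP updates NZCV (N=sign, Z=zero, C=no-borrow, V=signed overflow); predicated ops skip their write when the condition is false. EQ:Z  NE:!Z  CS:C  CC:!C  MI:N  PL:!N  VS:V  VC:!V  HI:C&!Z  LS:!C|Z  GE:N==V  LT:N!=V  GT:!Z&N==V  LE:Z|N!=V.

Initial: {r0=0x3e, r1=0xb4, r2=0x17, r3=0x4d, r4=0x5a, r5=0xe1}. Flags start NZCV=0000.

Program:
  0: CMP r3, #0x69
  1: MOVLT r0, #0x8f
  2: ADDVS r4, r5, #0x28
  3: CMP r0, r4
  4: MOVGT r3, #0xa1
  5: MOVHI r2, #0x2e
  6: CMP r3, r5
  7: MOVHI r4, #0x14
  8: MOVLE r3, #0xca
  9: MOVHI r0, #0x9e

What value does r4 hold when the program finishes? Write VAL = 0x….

VAL = 0x5a

0: ✓ CMP  NZCV=1000
1: ✓ MOVLT  r0←0x8f
2: · ADDVS
3: ✓ CMP  NZCV=0011
4: · MOVGT
5: ✓ MOVHI  r2←0x2e
6: ✓ CMP  NZCV=0000
7: · MOVHI
8: · MOVLE
9: · MOVHI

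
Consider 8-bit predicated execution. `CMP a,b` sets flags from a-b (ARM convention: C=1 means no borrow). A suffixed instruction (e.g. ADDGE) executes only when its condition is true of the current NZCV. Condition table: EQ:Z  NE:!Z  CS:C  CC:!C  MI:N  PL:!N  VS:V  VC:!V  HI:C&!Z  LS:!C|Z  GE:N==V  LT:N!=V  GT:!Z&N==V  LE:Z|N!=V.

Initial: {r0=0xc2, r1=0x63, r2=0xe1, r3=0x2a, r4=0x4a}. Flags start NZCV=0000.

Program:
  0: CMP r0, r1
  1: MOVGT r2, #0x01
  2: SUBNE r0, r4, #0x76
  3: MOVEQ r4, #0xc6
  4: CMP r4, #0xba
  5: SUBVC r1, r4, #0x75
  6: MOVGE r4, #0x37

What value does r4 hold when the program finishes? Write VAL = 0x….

VAL = 0x37

[0] flags=0011 → (cmp)
[1] flags=0011 GT?F → skip
[2] flags=0011 NE?T → r0=0xd4
[3] flags=0011 EQ?F → skip
[4] flags=1001 → (cmp)
[5] flags=1001 VC?F → skip
[6] flags=1001 GE?T → r4=0x37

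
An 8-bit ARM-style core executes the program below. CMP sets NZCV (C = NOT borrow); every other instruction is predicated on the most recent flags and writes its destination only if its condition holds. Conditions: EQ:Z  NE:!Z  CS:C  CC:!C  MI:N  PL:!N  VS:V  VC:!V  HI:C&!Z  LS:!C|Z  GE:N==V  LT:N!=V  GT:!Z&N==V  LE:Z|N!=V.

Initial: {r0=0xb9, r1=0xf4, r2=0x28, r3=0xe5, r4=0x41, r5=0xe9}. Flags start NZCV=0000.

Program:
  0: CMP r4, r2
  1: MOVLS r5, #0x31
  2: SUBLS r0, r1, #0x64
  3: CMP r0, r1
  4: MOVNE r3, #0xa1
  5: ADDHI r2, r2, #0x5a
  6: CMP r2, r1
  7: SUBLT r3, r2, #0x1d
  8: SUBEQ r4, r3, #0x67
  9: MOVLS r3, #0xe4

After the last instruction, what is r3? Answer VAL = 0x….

VAL = 0xe4

0: ✓ CMP  NZCV=0010
1: · MOVLS
2: · SUBLS
3: ✓ CMP  NZCV=1000
4: ✓ MOVNE  r3←0xa1
5: · ADDHI
6: ✓ CMP  NZCV=0000
7: · SUBLT
8: · SUBEQ
9: ✓ MOVLS  r3←0xe4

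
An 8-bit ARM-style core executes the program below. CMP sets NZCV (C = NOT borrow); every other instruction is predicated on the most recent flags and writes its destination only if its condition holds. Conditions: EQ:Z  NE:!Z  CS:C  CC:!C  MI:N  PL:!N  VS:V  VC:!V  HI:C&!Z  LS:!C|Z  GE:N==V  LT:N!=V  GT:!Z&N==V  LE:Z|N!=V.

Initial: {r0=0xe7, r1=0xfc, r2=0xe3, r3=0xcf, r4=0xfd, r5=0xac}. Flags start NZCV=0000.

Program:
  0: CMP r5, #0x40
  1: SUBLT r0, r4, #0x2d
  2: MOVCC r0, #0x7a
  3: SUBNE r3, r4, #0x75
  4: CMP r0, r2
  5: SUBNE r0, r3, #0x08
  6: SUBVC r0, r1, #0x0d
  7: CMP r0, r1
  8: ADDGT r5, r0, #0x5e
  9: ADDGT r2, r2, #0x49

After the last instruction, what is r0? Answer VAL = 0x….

0: ✓ CMP  NZCV=0011
1: ✓ SUBLT  r0←0xd0
2: · MOVCC
3: ✓ SUBNE  r3←0x88
4: ✓ CMP  NZCV=1000
5: ✓ SUBNE  r0←0x80
6: ✓ SUBVC  r0←0xef
7: ✓ CMP  NZCV=1000
8: · ADDGT
9: · ADDGT

VAL = 0xef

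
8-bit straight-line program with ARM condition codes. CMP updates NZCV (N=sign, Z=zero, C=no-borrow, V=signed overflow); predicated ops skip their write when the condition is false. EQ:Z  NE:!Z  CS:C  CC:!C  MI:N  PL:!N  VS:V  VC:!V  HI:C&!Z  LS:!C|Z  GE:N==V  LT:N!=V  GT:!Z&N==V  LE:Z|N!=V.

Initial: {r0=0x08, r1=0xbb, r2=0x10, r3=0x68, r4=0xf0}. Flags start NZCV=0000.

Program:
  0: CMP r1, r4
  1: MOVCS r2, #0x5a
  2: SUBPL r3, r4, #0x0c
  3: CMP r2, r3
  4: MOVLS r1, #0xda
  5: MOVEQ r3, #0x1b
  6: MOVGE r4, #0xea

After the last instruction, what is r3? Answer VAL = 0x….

VAL = 0x68

[0] flags=1000 → (cmp)
[1] flags=1000 CS?F → skip
[2] flags=1000 PL?F → skip
[3] flags=1000 → (cmp)
[4] flags=1000 LS?T → r1=0xda
[5] flags=1000 EQ?F → skip
[6] flags=1000 GE?F → skip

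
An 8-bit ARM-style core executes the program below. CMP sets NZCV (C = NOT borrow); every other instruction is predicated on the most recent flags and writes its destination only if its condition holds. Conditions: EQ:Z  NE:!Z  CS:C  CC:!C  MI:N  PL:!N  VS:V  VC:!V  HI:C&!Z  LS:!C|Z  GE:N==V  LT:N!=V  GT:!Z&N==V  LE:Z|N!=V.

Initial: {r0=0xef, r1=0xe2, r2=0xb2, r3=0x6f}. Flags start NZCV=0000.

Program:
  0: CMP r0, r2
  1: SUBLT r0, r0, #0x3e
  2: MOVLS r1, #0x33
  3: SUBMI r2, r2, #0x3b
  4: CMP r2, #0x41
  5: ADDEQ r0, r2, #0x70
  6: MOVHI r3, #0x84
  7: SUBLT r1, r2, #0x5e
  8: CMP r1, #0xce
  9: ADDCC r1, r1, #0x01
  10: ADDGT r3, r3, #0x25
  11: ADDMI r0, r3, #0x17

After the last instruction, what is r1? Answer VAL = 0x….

0: ✓ CMP  NZCV=0010
1: · SUBLT
2: · MOVLS
3: · SUBMI
4: ✓ CMP  NZCV=0011
5: · ADDEQ
6: ✓ MOVHI  r3←0x84
7: ✓ SUBLT  r1←0x54
8: ✓ CMP  NZCV=1001
9: ✓ ADDCC  r1←0x55
10: ✓ ADDGT  r3←0xa9
11: ✓ ADDMI  r0←0xc0

VAL = 0x55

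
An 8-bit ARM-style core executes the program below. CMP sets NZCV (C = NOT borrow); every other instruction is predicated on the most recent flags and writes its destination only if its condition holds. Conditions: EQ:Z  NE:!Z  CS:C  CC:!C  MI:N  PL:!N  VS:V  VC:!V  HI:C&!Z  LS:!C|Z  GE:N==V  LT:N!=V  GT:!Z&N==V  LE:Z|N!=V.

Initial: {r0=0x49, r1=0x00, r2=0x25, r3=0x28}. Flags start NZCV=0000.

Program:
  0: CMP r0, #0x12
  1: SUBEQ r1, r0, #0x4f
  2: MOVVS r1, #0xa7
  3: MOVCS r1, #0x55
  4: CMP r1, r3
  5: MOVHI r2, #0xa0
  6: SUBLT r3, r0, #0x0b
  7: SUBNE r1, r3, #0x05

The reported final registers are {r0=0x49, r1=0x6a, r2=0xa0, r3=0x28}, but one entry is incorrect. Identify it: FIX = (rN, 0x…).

0: ✓ CMP  NZCV=0010
1: · SUBEQ
2: · MOVVS
3: ✓ MOVCS  r1←0x55
4: ✓ CMP  NZCV=0010
5: ✓ MOVHI  r2←0xa0
6: · SUBLT
7: ✓ SUBNE  r1←0x23

FIX = (r1, 0x23)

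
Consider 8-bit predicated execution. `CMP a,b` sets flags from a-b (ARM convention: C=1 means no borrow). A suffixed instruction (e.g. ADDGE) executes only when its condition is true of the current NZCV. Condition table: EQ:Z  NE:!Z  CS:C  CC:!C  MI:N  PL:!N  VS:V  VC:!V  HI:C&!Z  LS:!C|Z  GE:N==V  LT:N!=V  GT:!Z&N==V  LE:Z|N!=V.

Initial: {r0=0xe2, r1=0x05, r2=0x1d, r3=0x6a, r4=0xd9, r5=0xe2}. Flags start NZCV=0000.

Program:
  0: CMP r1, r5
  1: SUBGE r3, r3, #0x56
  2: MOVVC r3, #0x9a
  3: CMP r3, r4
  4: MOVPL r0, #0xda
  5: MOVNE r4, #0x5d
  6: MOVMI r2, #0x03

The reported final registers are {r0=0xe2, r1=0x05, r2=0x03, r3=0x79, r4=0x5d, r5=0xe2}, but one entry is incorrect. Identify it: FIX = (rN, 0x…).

FIX = (r3, 0x9a)

0: ✓ CMP  NZCV=0000
1: ✓ SUBGE  r3←0x14
2: ✓ MOVVC  r3←0x9a
3: ✓ CMP  NZCV=1000
4: · MOVPL
5: ✓ MOVNE  r4←0x5d
6: ✓ MOVMI  r2←0x03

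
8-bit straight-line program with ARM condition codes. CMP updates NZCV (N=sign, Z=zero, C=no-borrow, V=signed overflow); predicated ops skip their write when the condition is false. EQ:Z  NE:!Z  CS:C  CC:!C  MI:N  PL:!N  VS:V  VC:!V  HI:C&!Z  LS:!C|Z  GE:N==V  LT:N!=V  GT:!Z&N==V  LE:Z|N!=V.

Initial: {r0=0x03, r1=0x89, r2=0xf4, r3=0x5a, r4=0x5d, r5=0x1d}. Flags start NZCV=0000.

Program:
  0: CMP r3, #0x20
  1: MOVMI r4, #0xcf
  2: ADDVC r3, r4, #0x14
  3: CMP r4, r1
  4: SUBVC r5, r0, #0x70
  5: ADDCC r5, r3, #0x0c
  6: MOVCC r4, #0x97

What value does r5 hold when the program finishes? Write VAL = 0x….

VAL = 0x7d

0: ✓ CMP  NZCV=0010
1: · MOVMI
2: ✓ ADDVC  r3←0x71
3: ✓ CMP  NZCV=1001
4: · SUBVC
5: ✓ ADDCC  r5←0x7d
6: ✓ MOVCC  r4←0x97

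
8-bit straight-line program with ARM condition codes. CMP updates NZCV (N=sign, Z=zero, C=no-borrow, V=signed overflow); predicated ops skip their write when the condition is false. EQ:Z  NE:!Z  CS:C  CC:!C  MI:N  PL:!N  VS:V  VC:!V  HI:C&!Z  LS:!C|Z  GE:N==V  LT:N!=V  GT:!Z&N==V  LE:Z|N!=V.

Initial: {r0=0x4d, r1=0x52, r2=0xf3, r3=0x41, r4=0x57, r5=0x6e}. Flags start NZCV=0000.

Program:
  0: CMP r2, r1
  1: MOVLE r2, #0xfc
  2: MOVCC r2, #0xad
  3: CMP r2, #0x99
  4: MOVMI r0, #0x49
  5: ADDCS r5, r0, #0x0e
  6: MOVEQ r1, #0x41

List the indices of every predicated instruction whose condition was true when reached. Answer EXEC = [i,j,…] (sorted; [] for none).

[0] flags=1010 → (cmp)
[1] flags=1010 LE?T → r2=0xfc
[2] flags=1010 CC?F → skip
[3] flags=0010 → (cmp)
[4] flags=0010 MI?F → skip
[5] flags=0010 CS?T → r5=0x5b
[6] flags=0010 EQ?F → skip

EXEC = [1,5]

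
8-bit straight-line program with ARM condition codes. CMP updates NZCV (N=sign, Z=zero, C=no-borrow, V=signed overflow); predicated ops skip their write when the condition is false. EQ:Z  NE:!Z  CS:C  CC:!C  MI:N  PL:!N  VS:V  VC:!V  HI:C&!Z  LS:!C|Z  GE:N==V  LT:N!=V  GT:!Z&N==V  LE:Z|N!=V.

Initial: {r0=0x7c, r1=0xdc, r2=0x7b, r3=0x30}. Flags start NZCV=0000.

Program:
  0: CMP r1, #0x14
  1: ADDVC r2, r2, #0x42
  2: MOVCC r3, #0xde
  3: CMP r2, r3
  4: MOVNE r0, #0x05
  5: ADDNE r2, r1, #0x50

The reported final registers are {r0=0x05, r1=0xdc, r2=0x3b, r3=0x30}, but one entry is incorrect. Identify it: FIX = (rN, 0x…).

FIX = (r2, 0x2c)

[0] flags=1010 → (cmp)
[1] flags=1010 VC?T → r2=0xbd
[2] flags=1010 CC?F → skip
[3] flags=1010 → (cmp)
[4] flags=1010 NE?T → r0=0x05
[5] flags=1010 NE?T → r2=0x2c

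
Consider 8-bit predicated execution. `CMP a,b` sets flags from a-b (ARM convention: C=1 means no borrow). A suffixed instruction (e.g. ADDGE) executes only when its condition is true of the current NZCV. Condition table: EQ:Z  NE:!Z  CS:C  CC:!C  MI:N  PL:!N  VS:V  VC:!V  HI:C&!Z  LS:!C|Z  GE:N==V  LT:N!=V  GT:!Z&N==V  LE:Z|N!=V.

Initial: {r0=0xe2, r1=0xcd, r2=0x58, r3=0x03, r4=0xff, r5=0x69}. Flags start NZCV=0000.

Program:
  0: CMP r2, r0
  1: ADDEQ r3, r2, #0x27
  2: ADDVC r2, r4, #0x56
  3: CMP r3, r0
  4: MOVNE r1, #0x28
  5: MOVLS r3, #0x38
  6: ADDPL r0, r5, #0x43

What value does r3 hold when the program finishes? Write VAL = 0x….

[0] flags=0000 → (cmp)
[1] flags=0000 EQ?F → skip
[2] flags=0000 VC?T → r2=0x55
[3] flags=0000 → (cmp)
[4] flags=0000 NE?T → r1=0x28
[5] flags=0000 LS?T → r3=0x38
[6] flags=0000 PL?T → r0=0xac

VAL = 0x38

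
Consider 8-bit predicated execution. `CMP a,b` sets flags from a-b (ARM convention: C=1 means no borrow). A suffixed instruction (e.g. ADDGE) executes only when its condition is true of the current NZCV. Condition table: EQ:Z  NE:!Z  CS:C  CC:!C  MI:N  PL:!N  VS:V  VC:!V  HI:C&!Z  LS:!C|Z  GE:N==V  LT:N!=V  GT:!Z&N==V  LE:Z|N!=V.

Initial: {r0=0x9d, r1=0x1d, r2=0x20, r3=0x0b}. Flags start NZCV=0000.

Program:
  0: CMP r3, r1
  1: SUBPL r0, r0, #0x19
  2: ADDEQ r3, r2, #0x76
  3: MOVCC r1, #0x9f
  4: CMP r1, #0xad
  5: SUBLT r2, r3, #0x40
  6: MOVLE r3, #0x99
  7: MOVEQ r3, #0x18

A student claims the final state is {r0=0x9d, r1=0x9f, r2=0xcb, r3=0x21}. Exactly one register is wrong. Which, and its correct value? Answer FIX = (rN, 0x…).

FIX = (r3, 0x99)

0: ✓ CMP  NZCV=1000
1: · SUBPL
2: · ADDEQ
3: ✓ MOVCC  r1←0x9f
4: ✓ CMP  NZCV=1000
5: ✓ SUBLT  r2←0xcb
6: ✓ MOVLE  r3←0x99
7: · MOVEQ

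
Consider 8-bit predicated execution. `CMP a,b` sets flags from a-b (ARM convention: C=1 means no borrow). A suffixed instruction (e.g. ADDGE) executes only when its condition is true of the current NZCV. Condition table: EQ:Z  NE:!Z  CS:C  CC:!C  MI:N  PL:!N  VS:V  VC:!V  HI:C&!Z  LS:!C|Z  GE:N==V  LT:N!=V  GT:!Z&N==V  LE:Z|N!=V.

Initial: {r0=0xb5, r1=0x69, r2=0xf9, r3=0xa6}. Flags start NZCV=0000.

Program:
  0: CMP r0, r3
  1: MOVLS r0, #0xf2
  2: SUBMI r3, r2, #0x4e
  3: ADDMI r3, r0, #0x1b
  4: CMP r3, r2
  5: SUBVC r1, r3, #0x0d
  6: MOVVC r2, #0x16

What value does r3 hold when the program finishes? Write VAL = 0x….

VAL = 0xa6

[0] flags=0010 → (cmp)
[1] flags=0010 LS?F → skip
[2] flags=0010 MI?F → skip
[3] flags=0010 MI?F → skip
[4] flags=1000 → (cmp)
[5] flags=1000 VC?T → r1=0x99
[6] flags=1000 VC?T → r2=0x16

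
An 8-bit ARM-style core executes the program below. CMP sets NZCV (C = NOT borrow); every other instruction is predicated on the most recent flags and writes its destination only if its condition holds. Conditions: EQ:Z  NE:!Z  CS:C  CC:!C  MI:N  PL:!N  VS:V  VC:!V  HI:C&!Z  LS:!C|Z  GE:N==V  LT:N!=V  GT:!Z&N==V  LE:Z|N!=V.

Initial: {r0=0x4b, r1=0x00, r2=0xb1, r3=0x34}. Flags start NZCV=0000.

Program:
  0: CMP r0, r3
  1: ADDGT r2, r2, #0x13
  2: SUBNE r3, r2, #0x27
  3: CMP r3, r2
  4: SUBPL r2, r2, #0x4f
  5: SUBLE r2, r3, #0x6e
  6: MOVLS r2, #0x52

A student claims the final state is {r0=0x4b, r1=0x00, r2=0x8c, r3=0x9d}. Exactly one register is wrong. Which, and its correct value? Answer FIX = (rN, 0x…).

FIX = (r2, 0x52)

0: ✓ CMP  NZCV=0010
1: ✓ ADDGT  r2←0xc4
2: ✓ SUBNE  r3←0x9d
3: ✓ CMP  NZCV=1000
4: · SUBPL
5: ✓ SUBLE  r2←0x2f
6: ✓ MOVLS  r2←0x52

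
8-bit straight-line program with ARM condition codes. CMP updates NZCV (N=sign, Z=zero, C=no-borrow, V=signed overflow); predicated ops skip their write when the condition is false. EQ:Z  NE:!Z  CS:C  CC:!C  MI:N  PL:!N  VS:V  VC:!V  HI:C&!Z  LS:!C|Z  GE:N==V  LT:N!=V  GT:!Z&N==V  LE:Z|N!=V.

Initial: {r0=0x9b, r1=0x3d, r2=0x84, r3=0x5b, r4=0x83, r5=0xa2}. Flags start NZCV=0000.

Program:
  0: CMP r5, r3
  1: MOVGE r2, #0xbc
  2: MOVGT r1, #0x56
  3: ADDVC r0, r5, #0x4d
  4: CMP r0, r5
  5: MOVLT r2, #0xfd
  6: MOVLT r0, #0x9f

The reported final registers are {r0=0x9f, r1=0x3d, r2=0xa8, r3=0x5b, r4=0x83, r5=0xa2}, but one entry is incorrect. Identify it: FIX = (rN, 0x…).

0: ✓ CMP  NZCV=0011
1: · MOVGE
2: · MOVGT
3: · ADDVC
4: ✓ CMP  NZCV=1000
5: ✓ MOVLT  r2←0xfd
6: ✓ MOVLT  r0←0x9f

FIX = (r2, 0xfd)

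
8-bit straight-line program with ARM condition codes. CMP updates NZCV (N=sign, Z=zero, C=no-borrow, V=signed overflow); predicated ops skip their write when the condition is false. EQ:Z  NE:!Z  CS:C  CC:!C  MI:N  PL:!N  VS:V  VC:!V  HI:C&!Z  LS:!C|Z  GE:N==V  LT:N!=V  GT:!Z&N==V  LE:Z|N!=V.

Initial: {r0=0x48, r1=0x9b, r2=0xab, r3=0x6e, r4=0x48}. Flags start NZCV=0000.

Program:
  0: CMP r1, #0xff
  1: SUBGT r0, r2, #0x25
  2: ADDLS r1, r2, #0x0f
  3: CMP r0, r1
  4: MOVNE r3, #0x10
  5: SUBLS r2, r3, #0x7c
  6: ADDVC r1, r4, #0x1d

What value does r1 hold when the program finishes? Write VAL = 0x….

VAL = 0xba

0: ✓ CMP  NZCV=1000
1: · SUBGT
2: ✓ ADDLS  r1←0xba
3: ✓ CMP  NZCV=1001
4: ✓ MOVNE  r3←0x10
5: ✓ SUBLS  r2←0x94
6: · ADDVC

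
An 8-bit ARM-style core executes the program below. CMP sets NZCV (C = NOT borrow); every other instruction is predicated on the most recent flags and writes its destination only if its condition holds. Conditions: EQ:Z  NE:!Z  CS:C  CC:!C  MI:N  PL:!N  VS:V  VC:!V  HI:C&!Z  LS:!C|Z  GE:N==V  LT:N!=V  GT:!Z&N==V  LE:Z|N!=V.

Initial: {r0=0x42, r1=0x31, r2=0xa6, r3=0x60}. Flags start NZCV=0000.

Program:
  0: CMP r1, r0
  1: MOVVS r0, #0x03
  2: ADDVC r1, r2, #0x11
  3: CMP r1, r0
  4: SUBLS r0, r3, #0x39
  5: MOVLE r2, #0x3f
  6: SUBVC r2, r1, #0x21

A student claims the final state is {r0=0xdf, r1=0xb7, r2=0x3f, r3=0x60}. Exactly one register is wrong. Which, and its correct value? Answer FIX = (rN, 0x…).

FIX = (r0, 0x42)

[0] flags=1000 → (cmp)
[1] flags=1000 VS?F → skip
[2] flags=1000 VC?T → r1=0xb7
[3] flags=0011 → (cmp)
[4] flags=0011 LS?F → skip
[5] flags=0011 LE?T → r2=0x3f
[6] flags=0011 VC?F → skip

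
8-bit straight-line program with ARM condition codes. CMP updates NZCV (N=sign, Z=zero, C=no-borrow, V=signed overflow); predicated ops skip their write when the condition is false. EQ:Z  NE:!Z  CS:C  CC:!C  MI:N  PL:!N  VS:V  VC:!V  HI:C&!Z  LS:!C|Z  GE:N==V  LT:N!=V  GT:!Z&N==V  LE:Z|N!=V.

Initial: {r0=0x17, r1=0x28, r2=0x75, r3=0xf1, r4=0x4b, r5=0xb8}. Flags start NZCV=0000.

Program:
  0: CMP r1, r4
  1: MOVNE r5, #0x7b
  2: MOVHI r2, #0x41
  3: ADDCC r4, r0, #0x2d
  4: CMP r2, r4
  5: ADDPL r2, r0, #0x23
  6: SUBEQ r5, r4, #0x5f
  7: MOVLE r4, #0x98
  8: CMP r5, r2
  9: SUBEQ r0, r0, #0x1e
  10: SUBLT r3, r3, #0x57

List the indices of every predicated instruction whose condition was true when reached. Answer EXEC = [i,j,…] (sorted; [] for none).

0: ✓ CMP  NZCV=1000
1: ✓ MOVNE  r5←0x7b
2: · MOVHI
3: ✓ ADDCC  r4←0x44
4: ✓ CMP  NZCV=0010
5: ✓ ADDPL  r2←0x3a
6: · SUBEQ
7: · MOVLE
8: ✓ CMP  NZCV=0010
9: · SUBEQ
10: · SUBLT

EXEC = [1,3,5]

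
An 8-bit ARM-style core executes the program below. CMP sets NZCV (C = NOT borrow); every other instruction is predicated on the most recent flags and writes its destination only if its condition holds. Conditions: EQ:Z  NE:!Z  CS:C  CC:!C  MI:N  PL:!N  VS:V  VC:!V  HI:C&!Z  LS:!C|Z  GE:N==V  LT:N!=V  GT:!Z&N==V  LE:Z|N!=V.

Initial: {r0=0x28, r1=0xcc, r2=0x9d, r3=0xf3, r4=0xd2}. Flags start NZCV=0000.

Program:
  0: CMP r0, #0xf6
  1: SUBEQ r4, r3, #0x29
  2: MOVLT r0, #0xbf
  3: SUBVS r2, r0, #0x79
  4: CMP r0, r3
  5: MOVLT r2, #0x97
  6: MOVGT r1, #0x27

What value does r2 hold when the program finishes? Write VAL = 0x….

0: ✓ CMP  NZCV=0000
1: · SUBEQ
2: · MOVLT
3: · SUBVS
4: ✓ CMP  NZCV=0000
5: · MOVLT
6: ✓ MOVGT  r1←0x27

VAL = 0x9d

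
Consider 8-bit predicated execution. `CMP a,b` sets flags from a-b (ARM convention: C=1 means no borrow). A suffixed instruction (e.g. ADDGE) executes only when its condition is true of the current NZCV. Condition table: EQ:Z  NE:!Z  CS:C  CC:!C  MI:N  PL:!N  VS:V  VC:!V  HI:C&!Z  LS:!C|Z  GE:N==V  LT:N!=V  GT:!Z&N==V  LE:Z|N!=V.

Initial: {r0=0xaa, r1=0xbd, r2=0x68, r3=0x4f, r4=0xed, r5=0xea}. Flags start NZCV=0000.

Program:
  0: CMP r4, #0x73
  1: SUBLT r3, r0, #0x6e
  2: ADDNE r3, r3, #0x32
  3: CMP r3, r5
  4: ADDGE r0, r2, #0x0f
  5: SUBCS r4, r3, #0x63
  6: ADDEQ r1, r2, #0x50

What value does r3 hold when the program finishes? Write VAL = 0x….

[0] flags=0011 → (cmp)
[1] flags=0011 LT?T → r3=0x3c
[2] flags=0011 NE?T → r3=0x6e
[3] flags=1001 → (cmp)
[4] flags=1001 GE?T → r0=0x77
[5] flags=1001 CS?F → skip
[6] flags=1001 EQ?F → skip

VAL = 0x6e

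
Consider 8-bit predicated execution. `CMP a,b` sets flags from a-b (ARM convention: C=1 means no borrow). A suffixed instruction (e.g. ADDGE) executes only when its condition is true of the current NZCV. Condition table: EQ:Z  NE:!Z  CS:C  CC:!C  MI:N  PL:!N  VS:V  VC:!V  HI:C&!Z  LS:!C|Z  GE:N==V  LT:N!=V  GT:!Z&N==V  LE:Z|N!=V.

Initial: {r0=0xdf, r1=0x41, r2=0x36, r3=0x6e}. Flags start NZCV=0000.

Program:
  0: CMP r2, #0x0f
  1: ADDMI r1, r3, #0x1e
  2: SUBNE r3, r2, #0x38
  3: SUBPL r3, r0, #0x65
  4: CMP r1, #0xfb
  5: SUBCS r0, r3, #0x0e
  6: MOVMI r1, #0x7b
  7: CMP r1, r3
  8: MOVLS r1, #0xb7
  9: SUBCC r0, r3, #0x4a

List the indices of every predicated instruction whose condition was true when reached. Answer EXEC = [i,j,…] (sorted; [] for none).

EXEC = [2,3,8,9]

0: ✓ CMP  NZCV=0010
1: · ADDMI
2: ✓ SUBNE  r3←0xfe
3: ✓ SUBPL  r3←0x7a
4: ✓ CMP  NZCV=0000
5: · SUBCS
6: · MOVMI
7: ✓ CMP  NZCV=1000
8: ✓ MOVLS  r1←0xb7
9: ✓ SUBCC  r0←0x30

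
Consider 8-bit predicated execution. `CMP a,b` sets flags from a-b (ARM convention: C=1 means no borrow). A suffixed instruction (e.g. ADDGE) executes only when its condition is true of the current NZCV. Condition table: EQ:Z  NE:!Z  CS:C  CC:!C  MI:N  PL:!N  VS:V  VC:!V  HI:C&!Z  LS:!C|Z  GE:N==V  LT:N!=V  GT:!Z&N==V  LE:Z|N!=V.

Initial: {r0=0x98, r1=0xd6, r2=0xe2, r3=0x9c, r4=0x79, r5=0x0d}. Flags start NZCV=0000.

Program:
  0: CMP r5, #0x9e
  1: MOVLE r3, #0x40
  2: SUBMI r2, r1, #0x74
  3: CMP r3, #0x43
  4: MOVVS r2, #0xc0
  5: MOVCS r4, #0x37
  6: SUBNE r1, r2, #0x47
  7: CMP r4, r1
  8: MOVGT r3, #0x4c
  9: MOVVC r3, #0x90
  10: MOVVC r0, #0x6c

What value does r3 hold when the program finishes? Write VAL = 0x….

[0] flags=0000 → (cmp)
[1] flags=0000 LE?F → skip
[2] flags=0000 MI?F → skip
[3] flags=0011 → (cmp)
[4] flags=0011 VS?T → r2=0xc0
[5] flags=0011 CS?T → r4=0x37
[6] flags=0011 NE?T → r1=0x79
[7] flags=1000 → (cmp)
[8] flags=1000 GT?F → skip
[9] flags=1000 VC?T → r3=0x90
[10] flags=1000 VC?T → r0=0x6c

VAL = 0x90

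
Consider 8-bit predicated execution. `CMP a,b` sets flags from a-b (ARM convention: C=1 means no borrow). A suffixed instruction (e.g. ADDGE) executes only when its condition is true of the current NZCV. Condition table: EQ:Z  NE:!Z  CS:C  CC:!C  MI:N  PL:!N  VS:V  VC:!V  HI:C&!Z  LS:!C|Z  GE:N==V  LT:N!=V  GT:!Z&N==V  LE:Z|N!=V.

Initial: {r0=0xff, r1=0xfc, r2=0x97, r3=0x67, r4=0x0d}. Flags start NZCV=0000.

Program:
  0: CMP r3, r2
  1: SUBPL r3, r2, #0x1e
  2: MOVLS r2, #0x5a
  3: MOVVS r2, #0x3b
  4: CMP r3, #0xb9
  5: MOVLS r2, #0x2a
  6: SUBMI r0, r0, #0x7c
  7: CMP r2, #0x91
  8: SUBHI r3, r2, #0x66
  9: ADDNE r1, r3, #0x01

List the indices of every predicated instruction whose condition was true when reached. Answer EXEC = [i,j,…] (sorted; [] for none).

[0] flags=1001 → (cmp)
[1] flags=1001 PL?F → skip
[2] flags=1001 LS?T → r2=0x5a
[3] flags=1001 VS?T → r2=0x3b
[4] flags=1001 → (cmp)
[5] flags=1001 LS?T → r2=0x2a
[6] flags=1001 MI?T → r0=0x83
[7] flags=1001 → (cmp)
[8] flags=1001 HI?F → skip
[9] flags=1001 NE?T → r1=0x68

EXEC = [2,3,5,6,9]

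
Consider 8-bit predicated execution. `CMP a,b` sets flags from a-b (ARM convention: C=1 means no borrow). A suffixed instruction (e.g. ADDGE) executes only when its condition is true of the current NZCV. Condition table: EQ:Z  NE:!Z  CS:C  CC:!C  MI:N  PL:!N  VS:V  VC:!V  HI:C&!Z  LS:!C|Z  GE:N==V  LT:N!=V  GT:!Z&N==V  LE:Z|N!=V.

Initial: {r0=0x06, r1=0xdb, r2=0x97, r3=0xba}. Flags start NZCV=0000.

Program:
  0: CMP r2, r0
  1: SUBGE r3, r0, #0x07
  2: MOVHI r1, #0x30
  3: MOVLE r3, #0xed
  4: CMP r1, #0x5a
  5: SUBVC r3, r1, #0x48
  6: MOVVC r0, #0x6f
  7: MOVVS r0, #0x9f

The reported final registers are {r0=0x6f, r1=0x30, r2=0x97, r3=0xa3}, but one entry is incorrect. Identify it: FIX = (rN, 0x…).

FIX = (r3, 0xe8)

[0] flags=1010 → (cmp)
[1] flags=1010 GE?F → skip
[2] flags=1010 HI?T → r1=0x30
[3] flags=1010 LE?T → r3=0xed
[4] flags=1000 → (cmp)
[5] flags=1000 VC?T → r3=0xe8
[6] flags=1000 VC?T → r0=0x6f
[7] flags=1000 VS?F → skip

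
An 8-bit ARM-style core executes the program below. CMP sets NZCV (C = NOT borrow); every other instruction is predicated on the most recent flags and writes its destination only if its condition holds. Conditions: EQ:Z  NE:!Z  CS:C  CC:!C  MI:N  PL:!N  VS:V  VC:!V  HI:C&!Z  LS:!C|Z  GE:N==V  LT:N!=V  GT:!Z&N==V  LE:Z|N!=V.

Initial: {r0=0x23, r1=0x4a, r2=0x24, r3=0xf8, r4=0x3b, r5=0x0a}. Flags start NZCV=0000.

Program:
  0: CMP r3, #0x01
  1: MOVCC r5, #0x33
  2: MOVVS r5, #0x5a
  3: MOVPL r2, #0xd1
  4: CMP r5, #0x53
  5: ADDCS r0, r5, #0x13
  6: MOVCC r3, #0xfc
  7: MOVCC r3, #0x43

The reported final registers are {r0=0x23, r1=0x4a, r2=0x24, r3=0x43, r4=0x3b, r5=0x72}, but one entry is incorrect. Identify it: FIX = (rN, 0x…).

FIX = (r5, 0x0a)

0: ✓ CMP  NZCV=1010
1: · MOVCC
2: · MOVVS
3: · MOVPL
4: ✓ CMP  NZCV=1000
5: · ADDCS
6: ✓ MOVCC  r3←0xfc
7: ✓ MOVCC  r3←0x43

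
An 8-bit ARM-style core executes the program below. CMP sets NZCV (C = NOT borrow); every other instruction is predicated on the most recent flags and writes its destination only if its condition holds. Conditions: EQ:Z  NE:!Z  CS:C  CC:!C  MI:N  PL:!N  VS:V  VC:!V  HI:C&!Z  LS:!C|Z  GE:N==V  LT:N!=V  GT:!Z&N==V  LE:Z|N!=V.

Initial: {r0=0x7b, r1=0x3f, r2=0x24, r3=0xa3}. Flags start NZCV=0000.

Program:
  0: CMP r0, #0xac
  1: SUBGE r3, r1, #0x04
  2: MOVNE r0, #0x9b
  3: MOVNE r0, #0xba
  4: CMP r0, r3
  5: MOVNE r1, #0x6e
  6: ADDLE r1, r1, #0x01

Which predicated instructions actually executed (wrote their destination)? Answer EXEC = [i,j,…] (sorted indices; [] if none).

EXEC = [1,2,3,5,6]

[0] flags=1001 → (cmp)
[1] flags=1001 GE?T → r3=0x3b
[2] flags=1001 NE?T → r0=0x9b
[3] flags=1001 NE?T → r0=0xba
[4] flags=0011 → (cmp)
[5] flags=0011 NE?T → r1=0x6e
[6] flags=0011 LE?T → r1=0x6f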